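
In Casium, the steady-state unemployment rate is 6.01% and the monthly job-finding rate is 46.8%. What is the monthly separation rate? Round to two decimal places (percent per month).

From u* = s/(s+f): s = u·f/(1−u).
s = 0.0601 × 46.8 / (1 − 0.0601) = 2.8127 / 0.9399 ≈ 2.99% per month.

Separation rate ≈ 2.99% per month.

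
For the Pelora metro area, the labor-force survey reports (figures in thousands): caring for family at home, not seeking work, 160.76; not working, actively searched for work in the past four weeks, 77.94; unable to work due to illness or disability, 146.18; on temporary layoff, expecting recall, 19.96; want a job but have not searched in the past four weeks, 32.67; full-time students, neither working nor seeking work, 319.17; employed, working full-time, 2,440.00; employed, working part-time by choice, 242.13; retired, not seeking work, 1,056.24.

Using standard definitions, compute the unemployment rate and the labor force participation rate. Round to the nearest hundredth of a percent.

Unemployment rate ≈ 3.52%; labor force participation rate ≈ 61.85%.

Employed = 2,440.00 + 242.13 = 2,682.13 thousand.
Unemployed = 77.94 + 19.96 = 97.90 thousand (jobless and actively searching, or on temporary layoff).
Labor force = 2,682.13 + 97.90 = 2,780.03 thousand.
Not in labor force = 160.76 + 146.18 + 32.67 + 319.17 + 1,056.24 = 1,715.02 thousand (those not working and not actively searching are outside the labor force — including those who want a job but have given up searching).
Civilian working-age population = 2,780.03 + 1,715.02 = 4,495.05 thousand.
Unemployment rate = 97.90 / 2,780.03 = 3.52%.
Labor force participation rate = 2,780.03 / 4,495.05 = 61.85%.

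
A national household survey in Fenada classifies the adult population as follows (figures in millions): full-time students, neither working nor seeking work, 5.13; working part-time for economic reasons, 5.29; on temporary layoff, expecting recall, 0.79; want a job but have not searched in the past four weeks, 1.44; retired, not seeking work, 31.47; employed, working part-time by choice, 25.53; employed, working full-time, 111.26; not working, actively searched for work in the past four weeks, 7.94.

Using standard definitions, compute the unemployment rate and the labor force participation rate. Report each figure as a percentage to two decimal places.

Unemployment rate ≈ 5.79%; labor force participation rate ≈ 79.86%.

Employed = 5.29 + 25.53 + 111.26 = 142.08 million (anyone who worked, including part-time for economic reasons, counts as employed).
Unemployed = 0.79 + 7.94 = 8.73 million (jobless and actively searching, or on temporary layoff).
Labor force = 142.08 + 8.73 = 150.81 million.
Not in labor force = 5.13 + 1.44 + 31.47 = 38.04 million (those not working and not actively searching are outside the labor force — including those who want a job but have given up searching).
Civilian working-age population = 150.81 + 38.04 = 188.85 million.
Unemployment rate = 8.73 / 150.81 = 5.79%.
Labor force participation rate = 150.81 / 188.85 = 79.86%.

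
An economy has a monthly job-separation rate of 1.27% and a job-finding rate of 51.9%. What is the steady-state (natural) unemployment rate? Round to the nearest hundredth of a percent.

Steady-state unemployment rate ≈ 2.39%.

At steady state the flows balance: s·E = f·U, so U/(E+U) = s/(s+f).
u* = 1.27 / (1.27 + 51.9) = 1.27 / 53.17 = 2.39%.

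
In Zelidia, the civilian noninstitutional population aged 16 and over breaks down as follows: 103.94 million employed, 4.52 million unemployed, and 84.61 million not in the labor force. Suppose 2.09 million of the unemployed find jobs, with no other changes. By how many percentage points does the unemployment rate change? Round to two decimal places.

The unemployment rate changes by −1.93 percentage points.

Initially, labor force = 103.94 + 4.52 = 108.46 million, so u = 4.52/108.46 = 4.17%.
After the change, unemployed falls and employed rises by 2.09; labor force unchanged → E = 106.03, U = 2.43, labor force = 108.46 million.
New unemployment rate = 2.43 / 108.46 = 2.24%.
Change = 2.24% − 4.17% = −1.93 percentage points.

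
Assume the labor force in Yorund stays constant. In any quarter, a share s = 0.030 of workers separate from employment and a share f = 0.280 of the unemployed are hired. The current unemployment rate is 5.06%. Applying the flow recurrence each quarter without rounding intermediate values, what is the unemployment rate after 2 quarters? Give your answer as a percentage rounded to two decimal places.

Unemployment rate after two quarters ≈ 7.48%.

With a fixed labor force, u_{t+1} = u_t + s·(1−u_t) − f·u_t = u_t·(1−s−f) + s.
Here 1−s−f = 0.690 and s = 0.030.
u_1 = 0.050600 × 0.690 + 0.030 = 0.064914.
u_2 = 0.064914 × 0.690 + 0.030 = 0.074791.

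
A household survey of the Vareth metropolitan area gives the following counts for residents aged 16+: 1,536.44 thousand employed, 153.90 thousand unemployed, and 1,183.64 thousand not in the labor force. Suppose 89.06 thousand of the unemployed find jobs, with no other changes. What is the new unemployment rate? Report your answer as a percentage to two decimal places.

Initially, labor force = 1,536.44 + 153.90 = 1,690.34 thousand, so u = 153.90/1,690.34 = 9.10%.
After the change, unemployed falls and employed rises by 89.06; labor force unchanged → E = 1,625.50, U = 64.84, labor force = 1,690.34 thousand.
New unemployment rate = 64.84 / 1,690.34 = 3.84%.

New unemployment rate ≈ 3.84%.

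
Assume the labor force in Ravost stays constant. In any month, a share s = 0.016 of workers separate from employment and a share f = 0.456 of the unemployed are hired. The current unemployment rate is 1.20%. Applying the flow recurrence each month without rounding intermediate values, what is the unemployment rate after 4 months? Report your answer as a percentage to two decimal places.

With a fixed labor force, u_{t+1} = u_t + s·(1−u_t) − f·u_t = u_t·(1−s−f) + s.
Here 1−s−f = 0.528 and s = 0.016.
u_1 = 0.012000 × 0.528 + 0.016 = 0.022336.
u_2 = 0.022336 × 0.528 + 0.016 = 0.027793.
u_3 = 0.027793 × 0.528 + 0.016 = 0.030675.
u_4 = 0.030675 × 0.528 + 0.016 = 0.032196.

Unemployment rate after four months ≈ 3.22%.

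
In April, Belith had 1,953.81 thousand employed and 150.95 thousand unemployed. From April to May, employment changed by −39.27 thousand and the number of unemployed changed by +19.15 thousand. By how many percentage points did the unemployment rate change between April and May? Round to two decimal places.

The unemployment rate changed by +0.99 percentage points.

April: labor force = 1,953.81 + 150.95 = 2,104.76; u = 150.95/2,104.76 = 7.17%.
May: labor force = 1,914.54 + 170.10 = 2,084.64; u = 170.10/2,084.64 = 8.16%.
Change = 8.16% − 7.17% = +0.99 pp.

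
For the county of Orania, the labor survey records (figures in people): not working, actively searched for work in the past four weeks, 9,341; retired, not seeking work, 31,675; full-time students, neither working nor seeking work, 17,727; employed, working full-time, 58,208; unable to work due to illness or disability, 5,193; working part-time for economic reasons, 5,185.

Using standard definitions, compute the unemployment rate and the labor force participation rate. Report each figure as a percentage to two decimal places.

Employed = 58,208 + 5,185 = 63,393 (anyone who worked, including part-time for economic reasons, counts as employed).
Unemployed = 9,341.
Labor force = 63,393 + 9,341 = 72,734.
Not in labor force = 31,675 + 17,727 + 5,193 = 54,595 (those not working and not actively searching are outside the labor force).
Civilian working-age population = 72,734 + 54,595 = 127,329.
Unemployment rate = 9,341 / 72,734 = 12.84%.
Labor force participation rate = 72,734 / 127,329 = 57.12%.

Unemployment rate ≈ 12.84%; labor force participation rate ≈ 57.12%.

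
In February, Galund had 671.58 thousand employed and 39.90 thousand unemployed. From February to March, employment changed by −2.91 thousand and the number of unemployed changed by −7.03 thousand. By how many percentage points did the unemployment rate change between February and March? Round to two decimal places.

The unemployment rate changed by −0.92 percentage points.

February: labor force = 671.58 + 39.90 = 711.48; u = 39.90/711.48 = 5.61%.
March: labor force = 668.67 + 32.87 = 701.54; u = 32.87/701.54 = 4.69%.
Change = 4.69% − 5.61% = −0.92 pp.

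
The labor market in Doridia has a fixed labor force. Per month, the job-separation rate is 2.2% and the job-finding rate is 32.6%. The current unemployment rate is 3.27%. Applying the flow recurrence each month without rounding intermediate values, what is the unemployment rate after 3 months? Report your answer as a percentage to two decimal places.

Unemployment rate after three months ≈ 5.48%.

With a fixed labor force, u_{t+1} = u_t + s·(1−u_t) − f·u_t = u_t·(1−s−f) + s.
Here 1−s−f = 0.652 and s = 0.022.
u_1 = 0.032700 × 0.652 + 0.022 = 0.043320.
u_2 = 0.043320 × 0.652 + 0.022 = 0.050245.
u_3 = 0.050245 × 0.652 + 0.022 = 0.054760.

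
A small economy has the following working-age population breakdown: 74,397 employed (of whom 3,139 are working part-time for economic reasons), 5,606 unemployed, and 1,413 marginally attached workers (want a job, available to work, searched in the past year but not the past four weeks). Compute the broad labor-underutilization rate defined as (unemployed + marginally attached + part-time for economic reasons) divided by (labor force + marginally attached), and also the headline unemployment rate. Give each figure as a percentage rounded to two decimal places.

Labor force = 74,397 + 5,606 = 80,003.
Numerator = 5,606 + 1,413 + 3,139 = 10,158.
Denominator = 80,003 + 1,413 = 81,416.
Broad rate = 10,158 / 81,416 = 12.48%.
Headline unemployment rate = 5,606 / 80,003 = 7.01%.

Broad underutilization rate ≈ 12.48%; headline unemployment rate ≈ 7.01%.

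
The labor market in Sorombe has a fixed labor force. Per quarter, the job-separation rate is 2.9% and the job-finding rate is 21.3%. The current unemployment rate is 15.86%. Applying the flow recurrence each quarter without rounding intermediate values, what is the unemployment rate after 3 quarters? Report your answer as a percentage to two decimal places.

With a fixed labor force, u_{t+1} = u_t + s·(1−u_t) − f·u_t = u_t·(1−s−f) + s.
Here 1−s−f = 0.758 and s = 0.029.
u_1 = 0.158600 × 0.758 + 0.029 = 0.149219.
u_2 = 0.149219 × 0.758 + 0.029 = 0.142108.
u_3 = 0.142108 × 0.758 + 0.029 = 0.136718.

Unemployment rate after three quarters ≈ 13.67%.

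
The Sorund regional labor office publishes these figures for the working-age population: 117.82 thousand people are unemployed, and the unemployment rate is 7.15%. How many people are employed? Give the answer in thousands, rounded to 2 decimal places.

About 1,530.01 thousand are employed.

Labor force = U / u = 117.82 / 0.0715 ≈ 1,647.83 thousand.
Employed = labor force − unemployed = 1,647.83 − 117.82 = 1,530.01 thousand.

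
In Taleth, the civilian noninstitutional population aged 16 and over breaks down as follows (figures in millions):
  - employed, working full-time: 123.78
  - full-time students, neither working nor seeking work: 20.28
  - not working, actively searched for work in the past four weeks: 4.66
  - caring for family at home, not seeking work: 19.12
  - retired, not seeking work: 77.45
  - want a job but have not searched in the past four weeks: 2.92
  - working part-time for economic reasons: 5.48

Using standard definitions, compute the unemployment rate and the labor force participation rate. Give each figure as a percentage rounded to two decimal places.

Employed = 123.78 + 5.48 = 129.26 million (anyone who worked, including part-time for economic reasons, counts as employed).
Unemployed = 4.66 million.
Labor force = 129.26 + 4.66 = 133.92 million.
Not in labor force = 20.28 + 19.12 + 77.45 + 2.92 = 119.77 million (those not working and not actively searching are outside the labor force — including those who want a job but have given up searching).
Civilian working-age population = 133.92 + 119.77 = 253.69 million.
Unemployment rate = 4.66 / 133.92 = 3.48%.
Labor force participation rate = 133.92 / 253.69 = 52.79%.

Unemployment rate ≈ 3.48%; labor force participation rate ≈ 52.79%.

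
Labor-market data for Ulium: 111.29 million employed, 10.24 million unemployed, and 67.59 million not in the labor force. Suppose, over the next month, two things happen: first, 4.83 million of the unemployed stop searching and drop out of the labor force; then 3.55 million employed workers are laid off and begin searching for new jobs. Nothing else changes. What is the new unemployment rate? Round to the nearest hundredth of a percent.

Initially, labor force = 111.29 + 10.24 = 121.53 million, so u = 10.24/121.53 = 8.43%.
After the first change, unemployed and labor force both fall by 4.83 → E = 111.29, U = 5.41, labor force = 116.70 million.
After the second change, employed falls and unemployed rises by 3.55; labor force unchanged → E = 107.74, U = 8.96, labor force = 116.70 million.
New unemployment rate = 8.96 / 116.70 = 7.68%.

New unemployment rate ≈ 7.68%.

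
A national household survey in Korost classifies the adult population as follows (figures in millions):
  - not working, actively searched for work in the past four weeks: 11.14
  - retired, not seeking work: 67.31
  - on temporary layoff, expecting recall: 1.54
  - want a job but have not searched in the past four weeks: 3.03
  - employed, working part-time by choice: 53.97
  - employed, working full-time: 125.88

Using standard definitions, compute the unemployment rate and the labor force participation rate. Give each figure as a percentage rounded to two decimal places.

Unemployment rate ≈ 6.59%; labor force participation rate ≈ 73.24%.

Employed = 53.97 + 125.88 = 179.85 million.
Unemployed = 11.14 + 1.54 = 12.68 million (jobless and actively searching, or on temporary layoff).
Labor force = 179.85 + 12.68 = 192.53 million.
Not in labor force = 67.31 + 3.03 = 70.34 million (those not working and not actively searching are outside the labor force — including those who want a job but have given up searching).
Civilian working-age population = 192.53 + 70.34 = 262.87 million.
Unemployment rate = 12.68 / 192.53 = 6.59%.
Labor force participation rate = 192.53 / 262.87 = 73.24%.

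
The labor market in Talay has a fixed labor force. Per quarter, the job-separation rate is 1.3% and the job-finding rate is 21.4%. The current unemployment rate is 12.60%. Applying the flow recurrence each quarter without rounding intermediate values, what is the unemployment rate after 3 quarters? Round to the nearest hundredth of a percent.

Unemployment rate after three quarters ≈ 8.90%.

With a fixed labor force, u_{t+1} = u_t + s·(1−u_t) − f·u_t = u_t·(1−s−f) + s.
Here 1−s−f = 0.773 and s = 0.013.
u_1 = 0.126000 × 0.773 + 0.013 = 0.110398.
u_2 = 0.110398 × 0.773 + 0.013 = 0.098338.
u_3 = 0.098338 × 0.773 + 0.013 = 0.089015.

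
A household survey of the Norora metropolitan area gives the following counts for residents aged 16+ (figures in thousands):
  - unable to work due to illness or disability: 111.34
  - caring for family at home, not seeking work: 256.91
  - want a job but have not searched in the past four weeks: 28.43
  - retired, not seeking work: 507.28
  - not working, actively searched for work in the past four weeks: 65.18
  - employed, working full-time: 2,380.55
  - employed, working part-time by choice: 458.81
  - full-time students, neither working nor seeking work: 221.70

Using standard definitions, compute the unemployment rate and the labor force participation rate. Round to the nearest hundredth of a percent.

Unemployment rate ≈ 2.24%; labor force participation rate ≈ 72.07%.

Employed = 2,380.55 + 458.81 = 2,839.36 thousand.
Unemployed = 65.18 thousand.
Labor force = 2,839.36 + 65.18 = 2,904.54 thousand.
Not in labor force = 111.34 + 256.91 + 28.43 + 507.28 + 221.70 = 1,125.66 thousand (those not working and not actively searching are outside the labor force — including those who want a job but have given up searching).
Civilian working-age population = 2,904.54 + 1,125.66 = 4,030.20 thousand.
Unemployment rate = 65.18 / 2,904.54 = 2.24%.
Labor force participation rate = 2,904.54 / 4,030.20 = 72.07%.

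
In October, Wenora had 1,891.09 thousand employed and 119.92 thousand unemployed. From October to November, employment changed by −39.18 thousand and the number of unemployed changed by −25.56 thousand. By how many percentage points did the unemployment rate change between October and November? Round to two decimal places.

October: labor force = 1,891.09 + 119.92 = 2,011.01; u = 119.92/2,011.01 = 5.96%.
November: labor force = 1,851.91 + 94.36 = 1,946.27; u = 94.36/1,946.27 = 4.85%.
Change = 4.85% − 5.96% = −1.11 pp.

The unemployment rate changed by −1.11 percentage points.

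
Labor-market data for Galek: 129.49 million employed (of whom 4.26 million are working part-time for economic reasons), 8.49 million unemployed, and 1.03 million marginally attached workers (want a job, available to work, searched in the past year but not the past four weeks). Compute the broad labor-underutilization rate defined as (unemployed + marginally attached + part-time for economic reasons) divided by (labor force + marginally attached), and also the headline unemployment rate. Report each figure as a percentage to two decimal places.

Labor force = 129.49 + 8.49 = 137.98 million.
Numerator = 8.49 + 1.03 + 4.26 = 13.78 million.
Denominator = 137.98 + 1.03 = 139.01 million.
Broad rate = 13.78 / 139.01 = 9.91%.
Headline unemployment rate = 8.49 / 137.98 = 6.15%.

Broad underutilization rate ≈ 9.91%; headline unemployment rate ≈ 6.15%.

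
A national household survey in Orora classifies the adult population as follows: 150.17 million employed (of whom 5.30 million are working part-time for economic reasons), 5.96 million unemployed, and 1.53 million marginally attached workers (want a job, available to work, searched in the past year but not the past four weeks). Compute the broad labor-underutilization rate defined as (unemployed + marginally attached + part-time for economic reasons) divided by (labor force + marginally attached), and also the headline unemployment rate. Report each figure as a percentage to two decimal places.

Broad underutilization rate ≈ 8.11%; headline unemployment rate ≈ 3.82%.

Labor force = 150.17 + 5.96 = 156.13 million.
Numerator = 5.96 + 1.53 + 5.30 = 12.79 million.
Denominator = 156.13 + 1.53 = 157.66 million.
Broad rate = 12.79 / 157.66 = 8.11%.
Headline unemployment rate = 5.96 / 156.13 = 3.82%.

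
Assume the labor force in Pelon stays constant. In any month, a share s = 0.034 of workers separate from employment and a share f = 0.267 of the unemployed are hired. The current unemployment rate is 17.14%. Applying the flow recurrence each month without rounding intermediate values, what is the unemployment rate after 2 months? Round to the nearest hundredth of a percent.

Unemployment rate after two months ≈ 14.15%.

With a fixed labor force, u_{t+1} = u_t + s·(1−u_t) − f·u_t = u_t·(1−s−f) + s.
Here 1−s−f = 0.699 and s = 0.034.
u_1 = 0.171400 × 0.699 + 0.034 = 0.153809.
u_2 = 0.153809 × 0.699 + 0.034 = 0.141512.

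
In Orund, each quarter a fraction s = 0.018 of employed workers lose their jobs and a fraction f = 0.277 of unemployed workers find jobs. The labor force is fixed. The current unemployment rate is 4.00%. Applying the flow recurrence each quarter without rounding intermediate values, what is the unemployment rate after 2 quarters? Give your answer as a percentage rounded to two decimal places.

Unemployment rate after two quarters ≈ 5.06%.

With a fixed labor force, u_{t+1} = u_t + s·(1−u_t) − f·u_t = u_t·(1−s−f) + s.
Here 1−s−f = 0.705 and s = 0.018.
u_1 = 0.040000 × 0.705 + 0.018 = 0.046200.
u_2 = 0.046200 × 0.705 + 0.018 = 0.050571.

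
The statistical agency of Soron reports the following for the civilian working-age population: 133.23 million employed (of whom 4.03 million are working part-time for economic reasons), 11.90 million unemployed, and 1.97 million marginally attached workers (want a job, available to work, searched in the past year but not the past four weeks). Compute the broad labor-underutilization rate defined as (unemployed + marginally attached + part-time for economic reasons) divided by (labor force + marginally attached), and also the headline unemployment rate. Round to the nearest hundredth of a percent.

Labor force = 133.23 + 11.90 = 145.13 million.
Numerator = 11.90 + 1.97 + 4.03 = 17.90 million.
Denominator = 145.13 + 1.97 = 147.10 million.
Broad rate = 17.90 / 147.10 = 12.17%.
Headline unemployment rate = 11.90 / 145.13 = 8.20%.

Broad underutilization rate ≈ 12.17%; headline unemployment rate ≈ 8.20%.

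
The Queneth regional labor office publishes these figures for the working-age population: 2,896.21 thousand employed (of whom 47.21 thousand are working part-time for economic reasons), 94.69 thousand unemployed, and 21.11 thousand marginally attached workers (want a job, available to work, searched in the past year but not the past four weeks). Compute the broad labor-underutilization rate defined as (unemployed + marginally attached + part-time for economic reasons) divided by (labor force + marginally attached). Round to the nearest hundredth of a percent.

Labor force = 2,896.21 + 94.69 = 2,990.90 thousand.
Numerator = 94.69 + 21.11 + 47.21 = 163.01 thousand.
Denominator = 2,990.90 + 21.11 = 3,012.01 thousand.
Broad rate = 163.01 / 3,012.01 = 5.41%.

Broad underutilization rate ≈ 5.41%.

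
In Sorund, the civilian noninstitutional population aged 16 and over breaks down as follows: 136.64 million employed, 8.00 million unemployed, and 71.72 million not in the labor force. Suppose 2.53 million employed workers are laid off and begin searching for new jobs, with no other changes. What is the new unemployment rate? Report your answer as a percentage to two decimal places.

Initially, labor force = 136.64 + 8.00 = 144.64 million, so u = 8.00/144.64 = 5.53%.
After the change, employed falls and unemployed rises by 2.53; labor force unchanged → E = 134.11, U = 10.53, labor force = 144.64 million.
New unemployment rate = 10.53 / 144.64 = 7.28%.

New unemployment rate ≈ 7.28%.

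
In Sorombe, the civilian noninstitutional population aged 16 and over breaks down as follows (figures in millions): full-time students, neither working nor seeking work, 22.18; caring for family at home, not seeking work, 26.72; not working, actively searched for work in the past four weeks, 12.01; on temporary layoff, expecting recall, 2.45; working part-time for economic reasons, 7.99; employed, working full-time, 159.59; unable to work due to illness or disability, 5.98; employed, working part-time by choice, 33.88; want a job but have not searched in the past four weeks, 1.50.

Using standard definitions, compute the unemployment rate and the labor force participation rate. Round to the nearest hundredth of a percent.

Unemployment rate ≈ 6.70%; labor force participation rate ≈ 79.29%.

Employed = 7.99 + 159.59 + 33.88 = 201.46 million (anyone who worked, including part-time for economic reasons, counts as employed).
Unemployed = 12.01 + 2.45 = 14.46 million (jobless and actively searching, or on temporary layoff).
Labor force = 201.46 + 14.46 = 215.92 million.
Not in labor force = 22.18 + 26.72 + 5.98 + 1.50 = 56.38 million (those not working and not actively searching are outside the labor force — including those who want a job but have given up searching).
Civilian working-age population = 215.92 + 56.38 = 272.30 million.
Unemployment rate = 14.46 / 215.92 = 6.70%.
Labor force participation rate = 215.92 / 272.30 = 79.29%.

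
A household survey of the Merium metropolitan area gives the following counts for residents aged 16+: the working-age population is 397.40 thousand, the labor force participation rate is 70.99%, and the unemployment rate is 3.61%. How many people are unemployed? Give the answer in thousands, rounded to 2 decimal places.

Labor force = 0.7099 × 397.40 = 282.11 thousand.
Unemployed = 0.0361 × 282.11 ≈ 10.18 thousand.

About 10.18 thousand are unemployed.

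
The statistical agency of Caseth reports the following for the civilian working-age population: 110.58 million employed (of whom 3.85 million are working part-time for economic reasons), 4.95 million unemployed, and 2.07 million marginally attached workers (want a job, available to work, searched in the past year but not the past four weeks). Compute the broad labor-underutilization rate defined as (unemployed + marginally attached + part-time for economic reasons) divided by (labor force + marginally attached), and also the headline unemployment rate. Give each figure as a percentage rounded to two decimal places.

Labor force = 110.58 + 4.95 = 115.53 million.
Numerator = 4.95 + 2.07 + 3.85 = 10.87 million.
Denominator = 115.53 + 2.07 = 117.60 million.
Broad rate = 10.87 / 117.60 = 9.24%.
Headline unemployment rate = 4.95 / 115.53 = 4.28%.

Broad underutilization rate ≈ 9.24%; headline unemployment rate ≈ 4.28%.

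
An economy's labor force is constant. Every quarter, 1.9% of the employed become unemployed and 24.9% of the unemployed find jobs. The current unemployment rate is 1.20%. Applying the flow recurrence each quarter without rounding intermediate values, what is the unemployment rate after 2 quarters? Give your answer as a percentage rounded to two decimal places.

Unemployment rate after two quarters ≈ 3.93%.

With a fixed labor force, u_{t+1} = u_t + s·(1−u_t) − f·u_t = u_t·(1−s−f) + s.
Here 1−s−f = 0.732 and s = 0.019.
u_1 = 0.012000 × 0.732 + 0.019 = 0.027784.
u_2 = 0.027784 × 0.732 + 0.019 = 0.039338.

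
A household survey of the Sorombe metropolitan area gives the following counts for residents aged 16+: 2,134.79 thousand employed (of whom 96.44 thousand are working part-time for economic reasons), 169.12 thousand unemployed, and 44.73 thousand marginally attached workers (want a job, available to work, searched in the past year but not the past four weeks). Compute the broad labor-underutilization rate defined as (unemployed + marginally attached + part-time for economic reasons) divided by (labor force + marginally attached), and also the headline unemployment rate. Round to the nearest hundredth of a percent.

Labor force = 2,134.79 + 169.12 = 2,303.91 thousand.
Numerator = 169.12 + 44.73 + 96.44 = 310.29 thousand.
Denominator = 2,303.91 + 44.73 = 2,348.64 thousand.
Broad rate = 310.29 / 2,348.64 = 13.21%.
Headline unemployment rate = 169.12 / 2,303.91 = 7.34%.

Broad underutilization rate ≈ 13.21%; headline unemployment rate ≈ 7.34%.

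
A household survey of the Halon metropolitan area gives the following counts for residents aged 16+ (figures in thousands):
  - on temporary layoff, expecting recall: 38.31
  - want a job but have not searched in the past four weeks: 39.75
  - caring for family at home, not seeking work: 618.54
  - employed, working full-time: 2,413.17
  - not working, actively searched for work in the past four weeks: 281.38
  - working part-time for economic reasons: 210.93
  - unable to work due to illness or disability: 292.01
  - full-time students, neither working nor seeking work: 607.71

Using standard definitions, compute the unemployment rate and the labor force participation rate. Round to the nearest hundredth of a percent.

Employed = 2,413.17 + 210.93 = 2,624.10 thousand (anyone who worked, including part-time for economic reasons, counts as employed).
Unemployed = 38.31 + 281.38 = 319.69 thousand (jobless and actively searching, or on temporary layoff).
Labor force = 2,624.10 + 319.69 = 2,943.79 thousand.
Not in labor force = 39.75 + 618.54 + 292.01 + 607.71 = 1,558.01 thousand (those not working and not actively searching are outside the labor force — including those who want a job but have given up searching).
Civilian working-age population = 2,943.79 + 1,558.01 = 4,501.80 thousand.
Unemployment rate = 319.69 / 2,943.79 = 10.86%.
Labor force participation rate = 2,943.79 / 4,501.80 = 65.39%.

Unemployment rate ≈ 10.86%; labor force participation rate ≈ 65.39%.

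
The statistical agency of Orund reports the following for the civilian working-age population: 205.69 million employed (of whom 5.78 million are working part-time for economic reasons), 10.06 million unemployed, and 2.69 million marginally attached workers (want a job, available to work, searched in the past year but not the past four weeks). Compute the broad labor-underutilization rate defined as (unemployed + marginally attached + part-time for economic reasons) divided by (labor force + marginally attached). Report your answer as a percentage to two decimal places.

Labor force = 205.69 + 10.06 = 215.75 million.
Numerator = 10.06 + 2.69 + 5.78 = 18.53 million.
Denominator = 215.75 + 2.69 = 218.44 million.
Broad rate = 18.53 / 218.44 = 8.48%.

Broad underutilization rate ≈ 8.48%.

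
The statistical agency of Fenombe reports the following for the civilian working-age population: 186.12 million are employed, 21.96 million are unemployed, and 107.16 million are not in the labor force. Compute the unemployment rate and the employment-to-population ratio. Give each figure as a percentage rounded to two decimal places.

Unemployment rate ≈ 10.55%; employment-population ratio ≈ 59.04%.

Labor force = employed + unemployed = 186.12 + 21.96 = 208.08 million.
Working-age population = 208.08 + 107.16 = 315.24 million.
Unemployment rate = 21.96 / 208.08 = 10.55%.
Employment-population ratio = 186.12 / 315.24 = 59.04%.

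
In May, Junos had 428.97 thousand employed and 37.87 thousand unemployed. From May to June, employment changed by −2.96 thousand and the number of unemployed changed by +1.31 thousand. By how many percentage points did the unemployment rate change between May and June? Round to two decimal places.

The unemployment rate changed by +0.31 percentage points.

May: labor force = 428.97 + 37.87 = 466.84; u = 37.87/466.84 = 8.11%.
June: labor force = 426.01 + 39.18 = 465.19; u = 39.18/465.19 = 8.42%.
Change = 8.42% − 8.11% = +0.31 pp.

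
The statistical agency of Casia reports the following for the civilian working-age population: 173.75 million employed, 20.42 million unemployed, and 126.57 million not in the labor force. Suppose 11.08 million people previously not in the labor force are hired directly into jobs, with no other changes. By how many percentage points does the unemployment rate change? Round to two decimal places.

Initially, labor force = 173.75 + 20.42 = 194.17 million, so u = 20.42/194.17 = 10.52%.
After the change, employed and labor force both rise by 11.08; unemployed unchanged → E = 184.83, U = 20.42, labor force = 205.25 million.
New unemployment rate = 20.42 / 205.25 = 9.95%.
Change = 9.95% − 10.52% = −0.57 percentage points.

The unemployment rate changes by −0.57 percentage points.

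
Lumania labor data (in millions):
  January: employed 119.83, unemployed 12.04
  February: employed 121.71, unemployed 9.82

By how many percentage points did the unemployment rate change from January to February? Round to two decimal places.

The unemployment rate changed by −1.66 percentage points.

January: labor force = 119.83 + 12.04 = 131.87; u = 12.04/131.87 = 9.13%.
February: labor force = 121.71 + 9.82 = 131.53; u = 9.82/131.53 = 7.47%.
Change = 7.47% − 9.13% = −1.66 pp.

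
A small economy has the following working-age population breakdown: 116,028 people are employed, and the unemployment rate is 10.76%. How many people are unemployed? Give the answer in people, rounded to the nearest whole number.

Let U be the number unemployed. The labor force is E + U, and U/(E+U) = 0.1076.
So U = 0.1076 × 116,028 / (1 − 0.1076) = 12484.61 / 0.8924 ≈ 13,990.

About 13,990 are unemployed.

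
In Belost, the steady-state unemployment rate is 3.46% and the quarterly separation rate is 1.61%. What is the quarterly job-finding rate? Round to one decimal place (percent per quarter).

Job-finding rate ≈ 44.9% per quarter.

From u* = s/(s+f): f = s·(1−u)/u.
f = 1.61 × (1 − 0.0346) / 0.0346 = 1.5543 / 0.0346 ≈ 44.9% per quarter.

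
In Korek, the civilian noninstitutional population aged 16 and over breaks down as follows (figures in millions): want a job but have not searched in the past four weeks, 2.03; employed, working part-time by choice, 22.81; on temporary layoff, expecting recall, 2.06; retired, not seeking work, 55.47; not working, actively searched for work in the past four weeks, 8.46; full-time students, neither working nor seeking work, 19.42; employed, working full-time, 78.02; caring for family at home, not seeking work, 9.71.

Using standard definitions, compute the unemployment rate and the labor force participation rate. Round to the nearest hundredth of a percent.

Employed = 22.81 + 78.02 = 100.83 million.
Unemployed = 2.06 + 8.46 = 10.52 million (jobless and actively searching, or on temporary layoff).
Labor force = 100.83 + 10.52 = 111.35 million.
Not in labor force = 2.03 + 55.47 + 19.42 + 9.71 = 86.63 million (those not working and not actively searching are outside the labor force — including those who want a job but have given up searching).
Civilian working-age population = 111.35 + 86.63 = 197.98 million.
Unemployment rate = 10.52 / 111.35 = 9.45%.
Labor force participation rate = 111.35 / 197.98 = 56.24%.

Unemployment rate ≈ 9.45%; labor force participation rate ≈ 56.24%.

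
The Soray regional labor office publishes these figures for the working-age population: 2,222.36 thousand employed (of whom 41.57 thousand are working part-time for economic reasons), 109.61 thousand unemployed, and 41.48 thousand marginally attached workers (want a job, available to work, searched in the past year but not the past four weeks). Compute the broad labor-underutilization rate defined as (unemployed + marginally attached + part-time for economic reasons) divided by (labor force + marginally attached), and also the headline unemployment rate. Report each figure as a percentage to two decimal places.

Broad underutilization rate ≈ 8.12%; headline unemployment rate ≈ 4.70%.

Labor force = 2,222.36 + 109.61 = 2,331.97 thousand.
Numerator = 109.61 + 41.48 + 41.57 = 192.66 thousand.
Denominator = 2,331.97 + 41.48 = 2,373.45 thousand.
Broad rate = 192.66 / 2,373.45 = 8.12%.
Headline unemployment rate = 109.61 / 2,331.97 = 4.70%.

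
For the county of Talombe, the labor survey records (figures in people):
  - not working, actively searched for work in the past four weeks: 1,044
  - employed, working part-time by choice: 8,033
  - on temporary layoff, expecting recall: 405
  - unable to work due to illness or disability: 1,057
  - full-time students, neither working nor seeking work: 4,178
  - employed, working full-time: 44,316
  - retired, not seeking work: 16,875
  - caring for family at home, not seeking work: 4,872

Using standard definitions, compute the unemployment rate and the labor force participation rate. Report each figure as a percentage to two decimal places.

Unemployment rate ≈ 2.69%; labor force participation rate ≈ 66.60%.

Employed = 8,033 + 44,316 = 52,349.
Unemployed = 1,044 + 405 = 1,449 (jobless and actively searching, or on temporary layoff).
Labor force = 52,349 + 1,449 = 53,798.
Not in labor force = 1,057 + 4,178 + 16,875 + 4,872 = 26,982 (those not working and not actively searching are outside the labor force).
Civilian working-age population = 53,798 + 26,982 = 80,780.
Unemployment rate = 1,449 / 53,798 = 2.69%.
Labor force participation rate = 53,798 / 80,780 = 66.60%.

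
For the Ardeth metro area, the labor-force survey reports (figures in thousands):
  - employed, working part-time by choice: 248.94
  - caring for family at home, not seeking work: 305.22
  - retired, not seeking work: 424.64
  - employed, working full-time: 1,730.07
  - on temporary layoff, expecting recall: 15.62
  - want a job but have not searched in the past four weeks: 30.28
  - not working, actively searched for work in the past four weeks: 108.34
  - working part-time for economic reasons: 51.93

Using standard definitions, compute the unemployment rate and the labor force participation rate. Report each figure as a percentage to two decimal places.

Unemployment rate ≈ 5.75%; labor force participation rate ≈ 73.92%.

Employed = 248.94 + 1,730.07 + 51.93 = 2,030.94 thousand (anyone who worked, including part-time for economic reasons, counts as employed).
Unemployed = 15.62 + 108.34 = 123.96 thousand (jobless and actively searching, or on temporary layoff).
Labor force = 2,030.94 + 123.96 = 2,154.90 thousand.
Not in labor force = 305.22 + 424.64 + 30.28 = 760.14 thousand (those not working and not actively searching are outside the labor force — including those who want a job but have given up searching).
Civilian working-age population = 2,154.90 + 760.14 = 2,915.04 thousand.
Unemployment rate = 123.96 / 2,154.90 = 5.75%.
Labor force participation rate = 2,154.90 / 2,915.04 = 73.92%.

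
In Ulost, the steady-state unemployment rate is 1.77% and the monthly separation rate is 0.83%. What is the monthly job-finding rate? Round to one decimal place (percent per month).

From u* = s/(s+f): f = s·(1−u)/u.
f = 0.83 × (1 − 0.0177) / 0.0177 = 0.8153 / 0.0177 ≈ 46.1% per month.

Job-finding rate ≈ 46.1% per month.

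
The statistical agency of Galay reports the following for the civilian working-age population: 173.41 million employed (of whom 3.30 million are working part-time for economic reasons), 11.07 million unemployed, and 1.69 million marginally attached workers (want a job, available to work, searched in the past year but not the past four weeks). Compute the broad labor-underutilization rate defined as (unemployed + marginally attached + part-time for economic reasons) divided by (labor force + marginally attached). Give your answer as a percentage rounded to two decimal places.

Broad underutilization rate ≈ 8.63%.

Labor force = 173.41 + 11.07 = 184.48 million.
Numerator = 11.07 + 1.69 + 3.30 = 16.06 million.
Denominator = 184.48 + 1.69 = 186.17 million.
Broad rate = 16.06 / 186.17 = 8.63%.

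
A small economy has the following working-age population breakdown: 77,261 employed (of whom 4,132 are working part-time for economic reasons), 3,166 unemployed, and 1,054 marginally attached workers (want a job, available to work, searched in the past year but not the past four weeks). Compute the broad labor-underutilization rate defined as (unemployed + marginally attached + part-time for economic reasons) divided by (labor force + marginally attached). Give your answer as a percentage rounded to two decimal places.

Labor force = 77,261 + 3,166 = 80,427.
Numerator = 3,166 + 1,054 + 4,132 = 8,352.
Denominator = 80,427 + 1,054 = 81,481.
Broad rate = 8,352 / 81,481 = 10.25%.

Broad underutilization rate ≈ 10.25%.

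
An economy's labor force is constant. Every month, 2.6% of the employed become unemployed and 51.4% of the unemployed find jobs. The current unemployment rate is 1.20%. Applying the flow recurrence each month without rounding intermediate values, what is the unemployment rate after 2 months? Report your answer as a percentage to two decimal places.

Unemployment rate after two months ≈ 4.05%.

With a fixed labor force, u_{t+1} = u_t + s·(1−u_t) − f·u_t = u_t·(1−s−f) + s.
Here 1−s−f = 0.460 and s = 0.026.
u_1 = 0.012000 × 0.460 + 0.026 = 0.031520.
u_2 = 0.031520 × 0.460 + 0.026 = 0.040499.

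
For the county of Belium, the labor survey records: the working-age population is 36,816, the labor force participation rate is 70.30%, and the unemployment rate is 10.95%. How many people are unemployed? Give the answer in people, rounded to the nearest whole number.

Labor force = 0.7030 × 36,816 = 25,882.
Unemployed = 0.1095 × 25,882 ≈ 2,834.

About 2,834 are unemployed.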